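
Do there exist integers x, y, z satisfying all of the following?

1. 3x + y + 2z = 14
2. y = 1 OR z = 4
Yes

Take x = 1, y = 1, z = 5. Substituting into each constraint:
  (1) 3(1) + 1 + 2(5) = 14 ✓
  (2) y = 1, target 1 ✓ (first branch holds)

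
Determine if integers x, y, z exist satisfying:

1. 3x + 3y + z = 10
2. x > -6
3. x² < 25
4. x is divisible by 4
Yes

Take x = 0, y = 3, z = 1. Substituting into each constraint:
  (1) 3(0) + 3(3) + 1 = 10 ✓
  (2) 0 > -6 ✓
  (3) x² = (0)² = 0, and 0 < 25 ✓
  (4) 0 = 4 × 0, remainder 0 ✓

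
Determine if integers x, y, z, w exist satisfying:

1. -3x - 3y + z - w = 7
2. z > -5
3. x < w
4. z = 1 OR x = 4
Yes

Take x = 2, y = -5, z = 1, w = 3. Substituting into each constraint:
  (1) -3(2) - 3(-5) + 1 + (-3) = 7 ✓
  (2) 1 > -5 ✓
  (3) 2 < 3 ✓
  (4) z = 1, target 1 ✓ (first branch holds)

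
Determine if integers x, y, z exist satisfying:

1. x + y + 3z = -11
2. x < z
Yes

Take x = 0, y = -14, z = 1. Substituting into each constraint:
  (1) 0 + (-14) + 3(1) = -11 ✓
  (2) 0 < 1 ✓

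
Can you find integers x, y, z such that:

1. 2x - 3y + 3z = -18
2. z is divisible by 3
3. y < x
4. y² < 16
Yes

Take x = 30, y = 2, z = -24. Substituting into each constraint:
  (1) 2(30) - 3(2) + 3(-24) = -18 ✓
  (2) -24 = 3 × -8, remainder 0 ✓
  (3) 2 < 30 ✓
  (4) y² = (2)² = 4, and 4 < 16 ✓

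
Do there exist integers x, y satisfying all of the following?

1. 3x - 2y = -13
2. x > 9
Yes

Take x = 11, y = 23. Substituting into each constraint:
  (1) 3(11) - 2(23) = -13 ✓
  (2) 11 > 9 ✓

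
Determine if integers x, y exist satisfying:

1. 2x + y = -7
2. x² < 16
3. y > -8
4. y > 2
No

A contradictory subset is {2x + y = -7, x² < 16, y > 2}. No integer assignment can satisfy these jointly:

  - 2x + y = -7: is a linear equation tying the variables together
  - x² < 16: restricts x to |x| ≤ 3
  - y > 2: bounds one variable relative to a constant

Range argument: with x ∈ [-3, 3], y ∈ [3, ∞], the left side of the equation is at least -3, but the right side is -7 < -3. No integer solution exists.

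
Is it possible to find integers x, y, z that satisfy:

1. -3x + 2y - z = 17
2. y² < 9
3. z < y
Yes

Take x = -5, y = 1, z = 0. Substituting into each constraint:
  (1) -3(-5) + 2(1) + 0 = 17 ✓
  (2) y² = (1)² = 1, and 1 < 9 ✓
  (3) 0 < 1 ✓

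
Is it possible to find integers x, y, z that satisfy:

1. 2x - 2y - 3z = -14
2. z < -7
Yes

Take x = -19, y = 0, z = -8. Substituting into each constraint:
  (1) 2(-19) - 2(0) - 3(-8) = -14 ✓
  (2) -8 < -7 ✓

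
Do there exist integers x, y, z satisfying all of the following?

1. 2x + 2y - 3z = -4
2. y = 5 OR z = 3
Yes

Take x = -1, y = 5, z = 4. Substituting into each constraint:
  (1) 2(-1) + 2(5) - 3(4) = -4 ✓
  (2) y = 5, target 5 ✓ (first branch holds)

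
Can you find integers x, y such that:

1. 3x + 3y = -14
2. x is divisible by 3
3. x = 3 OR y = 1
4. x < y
No

Even the single constraint (3x + 3y = -14) is infeasible over the integers.

  - 3x + 3y = -14: every term on the left is divisible by 3, so the LHS ≡ 0 (mod 3), but the RHS -14 is not — no integer solution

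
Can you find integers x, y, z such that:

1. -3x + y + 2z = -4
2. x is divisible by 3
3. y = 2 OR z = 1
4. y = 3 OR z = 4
Yes

Take x = 3, y = 3, z = 1. Substituting into each constraint:
  (1) -3(3) + 3 + 2(1) = -4 ✓
  (2) 3 = 3 × 1, remainder 0 ✓
  (3) z = 1, target 1 ✓ (second branch holds)
  (4) y = 3, target 3 ✓ (first branch holds)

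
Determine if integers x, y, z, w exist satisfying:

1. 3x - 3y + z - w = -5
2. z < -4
Yes

Take x = 0, y = 0, z = -5, w = 0. Substituting into each constraint:
  (1) 3(0) - 3(0) + (-5) + 0 = -5 ✓
  (2) -5 < -4 ✓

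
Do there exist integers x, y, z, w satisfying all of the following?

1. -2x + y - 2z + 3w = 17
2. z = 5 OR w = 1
Yes

Take x = 0, y = 14, z = 0, w = 1. Substituting into each constraint:
  (1) -2(0) + 14 - 2(0) + 3(1) = 17 ✓
  (2) w = 1, target 1 ✓ (second branch holds)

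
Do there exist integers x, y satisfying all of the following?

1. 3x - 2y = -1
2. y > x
Yes

Take x = 1, y = 2. Substituting into each constraint:
  (1) 3(1) - 2(2) = -1 ✓
  (2) 2 > 1 ✓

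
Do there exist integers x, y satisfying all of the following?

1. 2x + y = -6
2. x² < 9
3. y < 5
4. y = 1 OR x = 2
Yes

Take x = 2, y = -10. Substituting into each constraint:
  (1) 2(2) + (-10) = -6 ✓
  (2) x² = (2)² = 4, and 4 < 9 ✓
  (3) -10 < 5 ✓
  (4) x = 2, target 2 ✓ (second branch holds)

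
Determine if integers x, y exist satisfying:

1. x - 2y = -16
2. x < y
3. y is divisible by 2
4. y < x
No

A contradictory subset is {x < y, y < x}. No integer assignment can satisfy these jointly:

  - x < y: bounds one variable relative to another variable
  - y < x: bounds one variable relative to another variable

Direct contradiction: y > x and x > y cannot both hold.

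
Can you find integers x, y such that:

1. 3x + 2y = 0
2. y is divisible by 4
Yes

Take x = 0, y = 0. Substituting into each constraint:
  (1) 3(0) + 2(0) = 0 ✓
  (2) 0 = 4 × 0, remainder 0 ✓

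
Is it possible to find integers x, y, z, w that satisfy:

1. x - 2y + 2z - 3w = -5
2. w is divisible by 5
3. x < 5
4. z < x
Yes

Take x = 1, y = 3, z = 0, w = 0. Substituting into each constraint:
  (1) 1 - 2(3) + 2(0) - 3(0) = -5 ✓
  (2) 0 = 5 × 0, remainder 0 ✓
  (3) 1 < 5 ✓
  (4) 0 < 1 ✓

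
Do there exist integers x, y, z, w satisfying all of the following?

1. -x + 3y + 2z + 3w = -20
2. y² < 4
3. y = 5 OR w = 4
Yes

Take x = 0, y = 0, z = -16, w = 4. Substituting into each constraint:
  (1) 0 + 3(0) + 2(-16) + 3(4) = -20 ✓
  (2) y² = (0)² = 0, and 0 < 4 ✓
  (3) w = 4, target 4 ✓ (second branch holds)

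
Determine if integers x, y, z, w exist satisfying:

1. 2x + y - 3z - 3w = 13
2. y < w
Yes

Take x = 1, y = -1, z = -4, w = 0. Substituting into each constraint:
  (1) 2(1) + (-1) - 3(-4) - 3(0) = 13 ✓
  (2) -1 < 0 ✓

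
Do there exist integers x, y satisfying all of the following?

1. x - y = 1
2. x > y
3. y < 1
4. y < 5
Yes

Take x = 1, y = 0. Substituting into each constraint:
  (1) 1 + 0 = 1 ✓
  (2) 1 > 0 ✓
  (3) 0 < 1 ✓
  (4) 0 < 5 ✓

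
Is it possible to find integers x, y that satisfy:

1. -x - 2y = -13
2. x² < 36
Yes

Take x = 1, y = 6. Substituting into each constraint:
  (1) (-1) - 2(6) = -13 ✓
  (2) x² = (1)² = 1, and 1 < 36 ✓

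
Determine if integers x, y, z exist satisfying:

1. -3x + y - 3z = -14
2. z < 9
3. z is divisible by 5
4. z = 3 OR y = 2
No

A contradictory subset is {-3x + y - 3z = -14, z is divisible by 5, z = 3 OR y = 2}. No integer assignment can satisfy these jointly:

  - -3x + y - 3z = -14: is a linear equation tying the variables together
  - z is divisible by 5: restricts z to multiples of 5
  - z = 3 OR y = 2: forces a choice: either z = 3 or y = 2

Split on the disjunction (z = 3 OR y = 2):
  • If z = 3: this contradicts the divisibility constraint — 3 is not a multiple of 5.
  • If y = 2: with y = 2, writing z = 5z', every remaining term of the linear equation is divisible by 3, so the left side is ≡ 0 (mod 3); but the right side -16 ≡ 2 (mod 3). No integers can satisfy it.
Both branches are infeasible, so the system has no integer solution.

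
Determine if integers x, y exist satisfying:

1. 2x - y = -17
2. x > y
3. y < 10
Yes

Take x = -18, y = -19. Substituting into each constraint:
  (1) 2(-18) + 19 = -17 ✓
  (2) -18 > -19 ✓
  (3) -19 < 10 ✓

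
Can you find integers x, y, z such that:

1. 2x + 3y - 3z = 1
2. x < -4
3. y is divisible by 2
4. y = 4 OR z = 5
Yes

Take x = -7, y = 4, z = -1. Substituting into each constraint:
  (1) 2(-7) + 3(4) - 3(-1) = 1 ✓
  (2) -7 < -4 ✓
  (3) 4 = 2 × 2, remainder 0 ✓
  (4) y = 4, target 4 ✓ (first branch holds)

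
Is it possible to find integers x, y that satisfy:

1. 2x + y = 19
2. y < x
Yes

Take x = 7, y = 5. Substituting into each constraint:
  (1) 2(7) + 5 = 19 ✓
  (2) 5 < 7 ✓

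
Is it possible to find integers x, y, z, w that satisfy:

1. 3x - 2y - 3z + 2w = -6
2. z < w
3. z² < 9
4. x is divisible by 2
Yes

Take x = 0, y = 6, z = -2, w = 0. Substituting into each constraint:
  (1) 3(0) - 2(6) - 3(-2) + 2(0) = -6 ✓
  (2) -2 < 0 ✓
  (3) z² = (-2)² = 4, and 4 < 9 ✓
  (4) 0 = 2 × 0, remainder 0 ✓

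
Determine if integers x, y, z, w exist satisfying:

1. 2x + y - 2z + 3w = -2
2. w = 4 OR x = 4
Yes

Take x = 0, y = 0, z = 7, w = 4. Substituting into each constraint:
  (1) 2(0) + 0 - 2(7) + 3(4) = -2 ✓
  (2) w = 4, target 4 ✓ (first branch holds)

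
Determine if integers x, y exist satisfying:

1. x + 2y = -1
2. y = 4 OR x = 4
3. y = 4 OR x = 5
Yes

Take x = -9, y = 4. Substituting into each constraint:
  (1) (-9) + 2(4) = -1 ✓
  (2) y = 4, target 4 ✓ (first branch holds)
  (3) y = 4, target 4 ✓ (first branch holds)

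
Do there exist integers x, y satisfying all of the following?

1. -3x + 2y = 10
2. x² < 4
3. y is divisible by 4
No

The full constraint system is jointly infeasible over the integers. Each constraint and what it forces:

  - -3x + 2y = 10: is a linear equation tying the variables together
  - x² < 4: restricts x to |x| ≤ 1
  - y is divisible by 4: restricts y to multiples of 4

The bounds confine x to {-1, 0, 1}. For each value, substitute into the equation:
  • x = -1: the equation gives 2y = 7, so y would not be an integer.
  • x = 0: the equation forces y = 5, but 4 does not divide 5.
  • x = 1: the equation gives 2y = 13, so y would not be an integer.
Every case fails, so no integer solution exists.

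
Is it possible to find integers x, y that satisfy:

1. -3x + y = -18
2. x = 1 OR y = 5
Yes

Take x = 1, y = -15. Substituting into each constraint:
  (1) -3(1) + (-15) = -18 ✓
  (2) x = 1, target 1 ✓ (first branch holds)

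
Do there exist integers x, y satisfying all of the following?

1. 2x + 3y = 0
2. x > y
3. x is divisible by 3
Yes

Take x = 3, y = -2. Substituting into each constraint:
  (1) 2(3) + 3(-2) = 0 ✓
  (2) 3 > -2 ✓
  (3) 3 = 3 × 1, remainder 0 ✓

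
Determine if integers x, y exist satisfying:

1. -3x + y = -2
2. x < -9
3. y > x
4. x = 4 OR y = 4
No

A contradictory subset is {-3x + y = -2, x < -9, x = 4 OR y = 4}. No integer assignment can satisfy these jointly:

  - -3x + y = -2: is a linear equation tying the variables together
  - x < -9: bounds one variable relative to a constant
  - x = 4 OR y = 4: forces a choice: either x = 4 or y = 4

Split on the disjunction (x = 4 OR y = 4):
  • If x = 4: this contradicts the bound x ≤ -10.
  • If y = 4: the equation forces x = 2, which contradicts the bound x ≤ -10.
Both branches are infeasible, so the system has no integer solution.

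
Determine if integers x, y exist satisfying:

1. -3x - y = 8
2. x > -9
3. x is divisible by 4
Yes

Take x = 0, y = -8. Substituting into each constraint:
  (1) -3(0) + 8 = 8 ✓
  (2) 0 > -9 ✓
  (3) 0 = 4 × 0, remainder 0 ✓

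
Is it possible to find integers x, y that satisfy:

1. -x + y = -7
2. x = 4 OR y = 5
Yes

Take x = 12, y = 5. Substituting into each constraint:
  (1) (-12) + 5 = -7 ✓
  (2) y = 5, target 5 ✓ (second branch holds)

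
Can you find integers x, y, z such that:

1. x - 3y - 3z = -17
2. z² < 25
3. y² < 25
Yes

Take x = -17, y = 0, z = 0. Substituting into each constraint:
  (1) (-17) - 3(0) - 3(0) = -17 ✓
  (2) z² = (0)² = 0, and 0 < 25 ✓
  (3) y² = (0)² = 0, and 0 < 25 ✓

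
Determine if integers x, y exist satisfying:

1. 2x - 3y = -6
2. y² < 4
Yes

Take x = -3, y = 0. Substituting into each constraint:
  (1) 2(-3) - 3(0) = -6 ✓
  (2) y² = (0)² = 0, and 0 < 4 ✓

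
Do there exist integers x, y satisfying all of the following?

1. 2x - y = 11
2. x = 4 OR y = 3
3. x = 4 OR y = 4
Yes

Take x = 4, y = -3. Substituting into each constraint:
  (1) 2(4) + 3 = 11 ✓
  (2) x = 4, target 4 ✓ (first branch holds)
  (3) x = 4, target 4 ✓ (first branch holds)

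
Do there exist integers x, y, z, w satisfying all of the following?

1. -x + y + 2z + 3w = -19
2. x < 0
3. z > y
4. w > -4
Yes

Take x = -3, y = -5, z = -4, w = -3. Substituting into each constraint:
  (1) 3 + (-5) + 2(-4) + 3(-3) = -19 ✓
  (2) -3 < 0 ✓
  (3) -4 > -5 ✓
  (4) -3 > -4 ✓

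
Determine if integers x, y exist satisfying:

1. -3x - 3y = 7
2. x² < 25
No

Even the single constraint (-3x - 3y = 7) is infeasible over the integers.

  - -3x - 3y = 7: every term on the left is divisible by 3, so the LHS ≡ 0 (mod 3), but the RHS 7 is not — no integer solution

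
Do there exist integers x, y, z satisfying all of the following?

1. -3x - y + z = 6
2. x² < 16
Yes

Take x = 0, y = 0, z = 6. Substituting into each constraint:
  (1) -3(0) + 0 + 6 = 6 ✓
  (2) x² = (0)² = 0, and 0 < 16 ✓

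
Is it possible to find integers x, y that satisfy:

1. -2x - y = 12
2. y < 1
Yes

Take x = -6, y = 0. Substituting into each constraint:
  (1) -2(-6) + 0 = 12 ✓
  (2) 0 < 1 ✓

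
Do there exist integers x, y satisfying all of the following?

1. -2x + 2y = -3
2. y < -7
No

Even the single constraint (-2x + 2y = -3) is infeasible over the integers.

  - -2x + 2y = -3: every term on the left is divisible by 2, so the LHS ≡ 0 (mod 2), but the RHS -3 is not — no integer solution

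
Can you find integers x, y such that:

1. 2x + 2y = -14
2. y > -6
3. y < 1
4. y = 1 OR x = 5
No

The full constraint system is jointly infeasible over the integers. Each constraint and what it forces:

  - 2x + 2y = -14: is a linear equation tying the variables together
  - y > -6: bounds one variable relative to a constant
  - y < 1: bounds one variable relative to a constant
  - y = 1 OR x = 5: forces a choice: either y = 1 or x = 5

Split on the disjunction (y = 1 OR x = 5):
  • If y = 1: this contradicts the bound y ≤ 0.
  • If x = 5: the equation forces y = -12, which contradicts the bound y ≥ -5.
Both branches are infeasible, so the system has no integer solution.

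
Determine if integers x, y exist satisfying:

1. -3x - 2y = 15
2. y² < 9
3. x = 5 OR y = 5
No

The full constraint system is jointly infeasible over the integers. Each constraint and what it forces:

  - -3x - 2y = 15: is a linear equation tying the variables together
  - y² < 9: restricts y to |y| ≤ 2
  - x = 5 OR y = 5: forces a choice: either x = 5 or y = 5

Split on the disjunction (x = 5 OR y = 5):
  • If x = 5: the equation forces y = -15, but y² < 9 requires |y| ≤ 2.
  • If y = 5: this contradicts y² < 9, which requires |y| ≤ 2.
Both branches are infeasible, so the system has no integer solution.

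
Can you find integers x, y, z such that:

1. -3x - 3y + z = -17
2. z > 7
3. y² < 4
Yes

Take x = 9, y = 0, z = 10. Substituting into each constraint:
  (1) -3(9) - 3(0) + 10 = -17 ✓
  (2) 10 > 7 ✓
  (3) y² = (0)² = 0, and 0 < 4 ✓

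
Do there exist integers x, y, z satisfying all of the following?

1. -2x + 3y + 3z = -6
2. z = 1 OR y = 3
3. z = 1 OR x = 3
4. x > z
Yes

Take x = 6, y = 1, z = 1. Substituting into each constraint:
  (1) -2(6) + 3(1) + 3(1) = -6 ✓
  (2) z = 1, target 1 ✓ (first branch holds)
  (3) z = 1, target 1 ✓ (first branch holds)
  (4) 6 > 1 ✓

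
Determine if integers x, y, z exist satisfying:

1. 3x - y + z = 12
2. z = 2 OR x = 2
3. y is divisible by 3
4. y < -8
Yes

Take x = 2, y = -9, z = -3. Substituting into each constraint:
  (1) 3(2) + 9 + (-3) = 12 ✓
  (2) x = 2, target 2 ✓ (second branch holds)
  (3) -9 = 3 × -3, remainder 0 ✓
  (4) -9 < -8 ✓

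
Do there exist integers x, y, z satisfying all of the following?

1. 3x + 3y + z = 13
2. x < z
Yes

Take x = 0, y = 4, z = 1. Substituting into each constraint:
  (1) 3(0) + 3(4) + 1 = 13 ✓
  (2) 0 < 1 ✓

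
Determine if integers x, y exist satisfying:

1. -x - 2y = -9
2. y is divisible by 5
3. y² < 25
Yes

Take x = 9, y = 0. Substituting into each constraint:
  (1) (-9) - 2(0) = -9 ✓
  (2) 0 = 5 × 0, remainder 0 ✓
  (3) y² = (0)² = 0, and 0 < 25 ✓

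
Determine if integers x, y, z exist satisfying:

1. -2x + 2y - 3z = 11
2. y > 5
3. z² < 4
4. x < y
Yes

Take x = 2, y = 6, z = -1. Substituting into each constraint:
  (1) -2(2) + 2(6) - 3(-1) = 11 ✓
  (2) 6 > 5 ✓
  (3) z² = (-1)² = 1, and 1 < 4 ✓
  (4) 2 < 6 ✓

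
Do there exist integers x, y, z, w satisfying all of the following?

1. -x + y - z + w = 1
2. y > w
Yes

Take x = 0, y = 1, z = 0, w = 0. Substituting into each constraint:
  (1) 0 + 1 + 0 + 0 = 1 ✓
  (2) 1 > 0 ✓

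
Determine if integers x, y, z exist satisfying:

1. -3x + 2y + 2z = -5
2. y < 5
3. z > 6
Yes

Take x = 7, y = 1, z = 7. Substituting into each constraint:
  (1) -3(7) + 2(1) + 2(7) = -5 ✓
  (2) 1 < 5 ✓
  (3) 7 > 6 ✓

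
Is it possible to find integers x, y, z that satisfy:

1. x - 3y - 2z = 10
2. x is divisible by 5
Yes

Take x = 0, y = 0, z = -5. Substituting into each constraint:
  (1) 0 - 3(0) - 2(-5) = 10 ✓
  (2) 0 = 5 × 0, remainder 0 ✓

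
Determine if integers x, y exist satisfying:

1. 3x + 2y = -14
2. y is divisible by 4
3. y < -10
Yes

Take x = 6, y = -16. Substituting into each constraint:
  (1) 3(6) + 2(-16) = -14 ✓
  (2) -16 = 4 × -4, remainder 0 ✓
  (3) -16 < -10 ✓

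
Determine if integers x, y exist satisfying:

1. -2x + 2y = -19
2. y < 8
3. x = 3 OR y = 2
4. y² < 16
No

Even the single constraint (-2x + 2y = -19) is infeasible over the integers.

  - -2x + 2y = -19: every term on the left is divisible by 2, so the LHS ≡ 0 (mod 2), but the RHS -19 is not — no integer solution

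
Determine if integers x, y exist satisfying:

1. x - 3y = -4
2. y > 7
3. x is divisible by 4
Yes

Take x = 20, y = 8. Substituting into each constraint:
  (1) 20 - 3(8) = -4 ✓
  (2) 8 > 7 ✓
  (3) 20 = 4 × 5, remainder 0 ✓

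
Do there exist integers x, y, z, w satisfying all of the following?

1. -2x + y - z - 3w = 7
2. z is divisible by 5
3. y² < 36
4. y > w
Yes

Take x = -3, y = 1, z = 0, w = 0. Substituting into each constraint:
  (1) -2(-3) + 1 + 0 - 3(0) = 7 ✓
  (2) 0 = 5 × 0, remainder 0 ✓
  (3) y² = (1)² = 1, and 1 < 36 ✓
  (4) 1 > 0 ✓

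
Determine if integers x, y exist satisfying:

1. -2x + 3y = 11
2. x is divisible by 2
Yes

Take x = 2, y = 5. Substituting into each constraint:
  (1) -2(2) + 3(5) = 11 ✓
  (2) 2 = 2 × 1, remainder 0 ✓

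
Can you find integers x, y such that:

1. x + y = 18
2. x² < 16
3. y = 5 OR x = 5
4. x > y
No

A contradictory subset is {x + y = 18, x² < 16, x > y}. No integer assignment can satisfy these jointly:

  - x + y = 18: is a linear equation tying the variables together
  - x² < 16: restricts x to |x| ≤ 3
  - x > y: bounds one variable relative to another variable

Propagating the comparison: y < x and x ≤ 3 give y ≤ 2. Range argument: with x ∈ [-3, 3], y ∈ [−∞, 2], the left side of the equation is at most 5, but the right side is 18 > 5. No integer solution exists.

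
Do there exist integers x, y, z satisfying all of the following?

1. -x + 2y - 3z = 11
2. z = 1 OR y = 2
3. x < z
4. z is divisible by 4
Yes

Take x = -19, y = 2, z = 4. Substituting into each constraint:
  (1) 19 + 2(2) - 3(4) = 11 ✓
  (2) y = 2, target 2 ✓ (second branch holds)
  (3) -19 < 4 ✓
  (4) 4 = 4 × 1, remainder 0 ✓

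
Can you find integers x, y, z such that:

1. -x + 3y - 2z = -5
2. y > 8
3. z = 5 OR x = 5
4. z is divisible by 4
Yes

Take x = 5, y = 16, z = 24. Substituting into each constraint:
  (1) (-5) + 3(16) - 2(24) = -5 ✓
  (2) 16 > 8 ✓
  (3) x = 5, target 5 ✓ (second branch holds)
  (4) 24 = 4 × 6, remainder 0 ✓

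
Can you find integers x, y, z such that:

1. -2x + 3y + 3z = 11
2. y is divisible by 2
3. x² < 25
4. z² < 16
Yes

Take x = -4, y = 0, z = 1. Substituting into each constraint:
  (1) -2(-4) + 3(0) + 3(1) = 11 ✓
  (2) 0 = 2 × 0, remainder 0 ✓
  (3) x² = (-4)² = 16, and 16 < 25 ✓
  (4) z² = (1)² = 1, and 1 < 16 ✓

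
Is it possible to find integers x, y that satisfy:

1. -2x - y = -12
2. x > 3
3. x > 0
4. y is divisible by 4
Yes

Take x = 6, y = 0. Substituting into each constraint:
  (1) -2(6) + 0 = -12 ✓
  (2) 6 > 3 ✓
  (3) 6 > 0 ✓
  (4) 0 = 4 × 0, remainder 0 ✓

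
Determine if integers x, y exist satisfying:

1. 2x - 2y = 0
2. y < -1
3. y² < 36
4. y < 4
Yes

Take x = -2, y = -2. Substituting into each constraint:
  (1) 2(-2) - 2(-2) = 0 ✓
  (2) -2 < -1 ✓
  (3) y² = (-2)² = 4, and 4 < 36 ✓
  (4) -2 < 4 ✓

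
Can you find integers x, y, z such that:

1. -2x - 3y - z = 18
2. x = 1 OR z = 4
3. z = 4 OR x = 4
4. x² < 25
Yes

Take x = 1, y = -8, z = 4. Substituting into each constraint:
  (1) -2(1) - 3(-8) + (-4) = 18 ✓
  (2) x = 1, target 1 ✓ (first branch holds)
  (3) z = 4, target 4 ✓ (first branch holds)
  (4) x² = (1)² = 1, and 1 < 25 ✓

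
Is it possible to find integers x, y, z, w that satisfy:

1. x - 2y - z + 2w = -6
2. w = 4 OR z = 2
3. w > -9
Yes

Take x = 0, y = 2, z = 2, w = 0. Substituting into each constraint:
  (1) 0 - 2(2) + (-2) + 2(0) = -6 ✓
  (2) z = 2, target 2 ✓ (second branch holds)
  (3) 0 > -9 ✓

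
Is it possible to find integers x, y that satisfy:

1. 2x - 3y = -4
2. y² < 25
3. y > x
Yes

Take x = 1, y = 2. Substituting into each constraint:
  (1) 2(1) - 3(2) = -4 ✓
  (2) y² = (2)² = 4, and 4 < 25 ✓
  (3) 2 > 1 ✓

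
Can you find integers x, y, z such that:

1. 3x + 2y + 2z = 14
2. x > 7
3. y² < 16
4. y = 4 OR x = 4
No

A contradictory subset is {x > 7, y² < 16, y = 4 OR x = 4}. No integer assignment can satisfy these jointly:

  - x > 7: bounds one variable relative to a constant
  - y² < 16: restricts y to |y| ≤ 3
  - y = 4 OR x = 4: forces a choice: either y = 4 or x = 4

Split on the disjunction (y = 4 OR x = 4):
  • If y = 4: this contradicts y² < 16, which requires |y| ≤ 3.
  • If x = 4: this contradicts the bound x ≥ 8.
Both branches are infeasible, so the system has no integer solution.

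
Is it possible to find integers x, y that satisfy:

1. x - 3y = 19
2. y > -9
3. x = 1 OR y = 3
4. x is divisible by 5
No

A contradictory subset is {x - 3y = 19, x = 1 OR y = 3, x is divisible by 5}. No integer assignment can satisfy these jointly:

  - x - 3y = 19: is a linear equation tying the variables together
  - x = 1 OR y = 3: forces a choice: either x = 1 or y = 3
  - x is divisible by 5: restricts x to multiples of 5

Split on the disjunction (x = 1 OR y = 3):
  • If x = 1: this contradicts the divisibility constraint — 1 is not a multiple of 5.
  • If y = 3: with y = 3, writing x = 5x', every remaining term of the linear equation is divisible by 5, so the left side is ≡ 0 (mod 5); but the right side 28 ≡ 3 (mod 5). No integers can satisfy it.
Both branches are infeasible, so the system has no integer solution.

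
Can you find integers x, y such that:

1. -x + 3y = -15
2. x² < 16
Yes

Take x = 0, y = -5. Substituting into each constraint:
  (1) 0 + 3(-5) = -15 ✓
  (2) x² = (0)² = 0, and 0 < 16 ✓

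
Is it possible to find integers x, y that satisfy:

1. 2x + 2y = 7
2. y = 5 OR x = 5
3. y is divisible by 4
No

Even the single constraint (2x + 2y = 7) is infeasible over the integers.

  - 2x + 2y = 7: every term on the left is divisible by 2, so the LHS ≡ 0 (mod 2), but the RHS 7 is not — no integer solution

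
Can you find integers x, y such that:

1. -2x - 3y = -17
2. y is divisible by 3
Yes

Take x = 4, y = 3. Substituting into each constraint:
  (1) -2(4) - 3(3) = -17 ✓
  (2) 3 = 3 × 1, remainder 0 ✓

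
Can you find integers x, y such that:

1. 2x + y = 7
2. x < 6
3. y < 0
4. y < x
Yes

Take x = 4, y = -1. Substituting into each constraint:
  (1) 2(4) + (-1) = 7 ✓
  (2) 4 < 6 ✓
  (3) -1 < 0 ✓
  (4) -1 < 4 ✓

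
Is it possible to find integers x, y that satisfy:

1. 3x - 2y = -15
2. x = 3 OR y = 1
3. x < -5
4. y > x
No

A contradictory subset is {3x - 2y = -15, x = 3 OR y = 1, x < -5}. No integer assignment can satisfy these jointly:

  - 3x - 2y = -15: is a linear equation tying the variables together
  - x = 3 OR y = 1: forces a choice: either x = 3 or y = 1
  - x < -5: bounds one variable relative to a constant

Split on the disjunction (x = 3 OR y = 1):
  • If x = 3: this contradicts the bound x ≤ -6.
  • If y = 1: with y = 1, every remaining term of the linear equation is divisible by 3, so the left side is ≡ 0 (mod 3); but the right side -13 ≡ 2 (mod 3). No integers can satisfy it.
Both branches are infeasible, so the system has no integer solution.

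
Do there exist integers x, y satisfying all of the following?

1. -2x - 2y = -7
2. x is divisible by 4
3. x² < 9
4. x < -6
No

Even the single constraint (-2x - 2y = -7) is infeasible over the integers.

  - -2x - 2y = -7: every term on the left is divisible by 2, so the LHS ≡ 0 (mod 2), but the RHS -7 is not — no integer solution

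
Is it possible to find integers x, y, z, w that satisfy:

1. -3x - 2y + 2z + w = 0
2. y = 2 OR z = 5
Yes

Take x = 4, y = -1, z = 5, w = 0. Substituting into each constraint:
  (1) -3(4) - 2(-1) + 2(5) + 0 = 0 ✓
  (2) z = 5, target 5 ✓ (second branch holds)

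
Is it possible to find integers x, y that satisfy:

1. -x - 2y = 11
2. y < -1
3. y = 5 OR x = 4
No

The full constraint system is jointly infeasible over the integers. Each constraint and what it forces:

  - -x - 2y = 11: is a linear equation tying the variables together
  - y < -1: bounds one variable relative to a constant
  - y = 5 OR x = 4: forces a choice: either y = 5 or x = 4

Split on the disjunction (y = 5 OR x = 4):
  • If y = 5: this contradicts the bound y ≤ -2.
  • If x = 4: with x = 4, every remaining term of the linear equation is divisible by 2, so the left side is ≡ 0 (mod 2); but the right side 15 ≡ 1 (mod 2). No integers can satisfy it.
Both branches are infeasible, so the system has no integer solution.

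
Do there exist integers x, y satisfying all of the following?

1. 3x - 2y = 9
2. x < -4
Yes

Take x = -5, y = -12. Substituting into each constraint:
  (1) 3(-5) - 2(-12) = 9 ✓
  (2) -5 < -4 ✓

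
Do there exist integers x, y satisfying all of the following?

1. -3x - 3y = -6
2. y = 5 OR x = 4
Yes

Take x = 4, y = -2. Substituting into each constraint:
  (1) -3(4) - 3(-2) = -6 ✓
  (2) x = 4, target 4 ✓ (second branch holds)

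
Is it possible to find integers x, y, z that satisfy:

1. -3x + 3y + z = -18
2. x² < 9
Yes

Take x = 0, y = -6, z = 0. Substituting into each constraint:
  (1) -3(0) + 3(-6) + 0 = -18 ✓
  (2) x² = (0)² = 0, and 0 < 9 ✓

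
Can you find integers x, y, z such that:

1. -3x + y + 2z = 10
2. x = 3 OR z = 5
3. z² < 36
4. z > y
Yes

Take x = 1, y = 3, z = 5. Substituting into each constraint:
  (1) -3(1) + 3 + 2(5) = 10 ✓
  (2) z = 5, target 5 ✓ (second branch holds)
  (3) z² = (5)² = 25, and 25 < 36 ✓
  (4) 5 > 3 ✓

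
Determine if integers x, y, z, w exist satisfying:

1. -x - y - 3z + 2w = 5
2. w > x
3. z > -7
Yes

Take x = 0, y = 0, z = -1, w = 1. Substituting into each constraint:
  (1) 0 + 0 - 3(-1) + 2(1) = 5 ✓
  (2) 1 > 0 ✓
  (3) -1 > -7 ✓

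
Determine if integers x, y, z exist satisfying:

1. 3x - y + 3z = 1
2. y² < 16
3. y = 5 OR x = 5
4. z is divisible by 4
Yes

Take x = 5, y = 2, z = -4. Substituting into each constraint:
  (1) 3(5) + (-2) + 3(-4) = 1 ✓
  (2) y² = (2)² = 4, and 4 < 16 ✓
  (3) x = 5, target 5 ✓ (second branch holds)
  (4) -4 = 4 × -1, remainder 0 ✓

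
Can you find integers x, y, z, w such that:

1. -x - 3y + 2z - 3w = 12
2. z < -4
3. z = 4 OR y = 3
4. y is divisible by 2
No

A contradictory subset is {z < -4, z = 4 OR y = 3, y is divisible by 2}. No integer assignment can satisfy these jointly:

  - z < -4: bounds one variable relative to a constant
  - z = 4 OR y = 3: forces a choice: either z = 4 or y = 3
  - y is divisible by 2: restricts y to multiples of 2

Split on the disjunction (z = 4 OR y = 3):
  • If z = 4: this contradicts the bound z ≤ -5.
  • If y = 3: this contradicts the divisibility constraint — 3 is not a multiple of 2.
Both branches are infeasible, so the system has no integer solution.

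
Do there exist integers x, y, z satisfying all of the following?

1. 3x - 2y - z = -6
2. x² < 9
Yes

Take x = -2, y = 0, z = 0. Substituting into each constraint:
  (1) 3(-2) - 2(0) + 0 = -6 ✓
  (2) x² = (-2)² = 4, and 4 < 9 ✓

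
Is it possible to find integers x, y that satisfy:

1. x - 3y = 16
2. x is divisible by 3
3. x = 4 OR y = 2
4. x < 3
No

A contradictory subset is {x - 3y = 16, x = 4 OR y = 2, x < 3}. No integer assignment can satisfy these jointly:

  - x - 3y = 16: is a linear equation tying the variables together
  - x = 4 OR y = 2: forces a choice: either x = 4 or y = 2
  - x < 3: bounds one variable relative to a constant

Split on the disjunction (x = 4 OR y = 2):
  • If x = 4: this contradicts the bound x ≤ 2.
  • If y = 2: the equation forces x = 22, which contradicts the bound x ≤ 2.
Both branches are infeasible, so the system has no integer solution.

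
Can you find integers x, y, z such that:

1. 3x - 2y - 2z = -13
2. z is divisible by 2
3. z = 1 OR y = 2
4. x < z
Yes

Take x = -3, y = 2, z = 0. Substituting into each constraint:
  (1) 3(-3) - 2(2) - 2(0) = -13 ✓
  (2) 0 = 2 × 0, remainder 0 ✓
  (3) y = 2, target 2 ✓ (second branch holds)
  (4) -3 < 0 ✓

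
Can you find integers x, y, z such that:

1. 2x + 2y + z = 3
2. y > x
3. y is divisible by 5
Yes

Take x = -1, y = 0, z = 5. Substituting into each constraint:
  (1) 2(-1) + 2(0) + 5 = 3 ✓
  (2) 0 > -1 ✓
  (3) 0 = 5 × 0, remainder 0 ✓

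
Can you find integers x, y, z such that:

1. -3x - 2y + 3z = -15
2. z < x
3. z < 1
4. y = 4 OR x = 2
Yes

Take x = 2, y = 3, z = -1. Substituting into each constraint:
  (1) -3(2) - 2(3) + 3(-1) = -15 ✓
  (2) -1 < 2 ✓
  (3) -1 < 1 ✓
  (4) x = 2, target 2 ✓ (second branch holds)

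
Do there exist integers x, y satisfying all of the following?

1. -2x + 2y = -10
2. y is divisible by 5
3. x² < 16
Yes

Take x = 0, y = -5. Substituting into each constraint:
  (1) -2(0) + 2(-5) = -10 ✓
  (2) -5 = 5 × -1, remainder 0 ✓
  (3) x² = (0)² = 0, and 0 < 16 ✓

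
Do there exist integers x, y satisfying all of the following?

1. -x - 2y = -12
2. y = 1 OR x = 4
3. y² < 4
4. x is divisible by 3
No

A contradictory subset is {-x - 2y = -12, y = 1 OR x = 4, x is divisible by 3}. No integer assignment can satisfy these jointly:

  - -x - 2y = -12: is a linear equation tying the variables together
  - y = 1 OR x = 4: forces a choice: either y = 1 or x = 4
  - x is divisible by 3: restricts x to multiples of 3

Split on the disjunction (y = 1 OR x = 4):
  • If y = 1: with y = 1, writing x = 3x', every remaining term of the linear equation is divisible by 3, so the left side is ≡ 0 (mod 3); but the right side -10 ≡ 2 (mod 3). No integers can satisfy it.
  • If x = 4: this contradicts the divisibility constraint — 4 is not a multiple of 3.
Both branches are infeasible, so the system has no integer solution.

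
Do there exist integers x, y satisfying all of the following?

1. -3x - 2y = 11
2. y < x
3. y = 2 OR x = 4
No

The full constraint system is jointly infeasible over the integers. Each constraint and what it forces:

  - -3x - 2y = 11: is a linear equation tying the variables together
  - y < x: bounds one variable relative to another variable
  - y = 2 OR x = 4: forces a choice: either y = 2 or x = 4

Split on the disjunction (y = 2 OR x = 4):
  • If y = 2: the equation forces x = -5, giving (y, x) = (2, -5), which violates x > y.
  • If x = 4: with x = 4, every remaining term of the linear equation is divisible by 2, so the left side is ≡ 0 (mod 2); but the right side 23 ≡ 1 (mod 2). No integers can satisfy it.
Both branches are infeasible, so the system has no integer solution.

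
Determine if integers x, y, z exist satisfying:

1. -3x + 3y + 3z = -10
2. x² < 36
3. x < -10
No

Even the single constraint (-3x + 3y + 3z = -10) is infeasible over the integers.

  - -3x + 3y + 3z = -10: every term on the left is divisible by 3, so the LHS ≡ 0 (mod 3), but the RHS -10 is not — no integer solution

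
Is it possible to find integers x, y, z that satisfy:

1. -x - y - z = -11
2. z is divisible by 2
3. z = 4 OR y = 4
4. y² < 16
Yes

Take x = 7, y = 0, z = 4. Substituting into each constraint:
  (1) (-7) + 0 + (-4) = -11 ✓
  (2) 4 = 2 × 2, remainder 0 ✓
  (3) z = 4, target 4 ✓ (first branch holds)
  (4) y² = (0)² = 0, and 0 < 16 ✓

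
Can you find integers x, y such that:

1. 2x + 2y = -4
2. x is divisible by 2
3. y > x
Yes

Take x = -2, y = 0. Substituting into each constraint:
  (1) 2(-2) + 2(0) = -4 ✓
  (2) -2 = 2 × -1, remainder 0 ✓
  (3) 0 > -2 ✓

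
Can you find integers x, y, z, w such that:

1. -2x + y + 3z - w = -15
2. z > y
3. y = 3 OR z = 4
Yes

Take x = 0, y = 3, z = 4, w = 30. Substituting into each constraint:
  (1) -2(0) + 3 + 3(4) + (-30) = -15 ✓
  (2) 4 > 3 ✓
  (3) y = 3, target 3 ✓ (first branch holds)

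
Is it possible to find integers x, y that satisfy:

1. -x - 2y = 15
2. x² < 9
Yes

Take x = 1, y = -8. Substituting into each constraint:
  (1) (-1) - 2(-8) = 15 ✓
  (2) x² = (1)² = 1, and 1 < 9 ✓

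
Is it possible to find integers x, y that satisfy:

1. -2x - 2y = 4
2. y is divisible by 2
Yes

Take x = -2, y = 0. Substituting into each constraint:
  (1) -2(-2) - 2(0) = 4 ✓
  (2) 0 = 2 × 0, remainder 0 ✓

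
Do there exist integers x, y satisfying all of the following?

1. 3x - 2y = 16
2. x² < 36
Yes

Take x = 0, y = -8. Substituting into each constraint:
  (1) 3(0) - 2(-8) = 16 ✓
  (2) x² = (0)² = 0, and 0 < 36 ✓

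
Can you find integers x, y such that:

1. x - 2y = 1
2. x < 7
Yes

Take x = 1, y = 0. Substituting into each constraint:
  (1) 1 - 2(0) = 1 ✓
  (2) 1 < 7 ✓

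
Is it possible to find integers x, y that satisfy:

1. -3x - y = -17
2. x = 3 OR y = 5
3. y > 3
Yes

Take x = 3, y = 8. Substituting into each constraint:
  (1) -3(3) + (-8) = -17 ✓
  (2) x = 3, target 3 ✓ (first branch holds)
  (3) 8 > 3 ✓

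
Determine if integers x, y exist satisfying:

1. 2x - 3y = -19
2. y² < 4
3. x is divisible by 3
No

A contradictory subset is {2x - 3y = -19, x is divisible by 3}. No integer assignment can satisfy these jointly:

  - 2x - 3y = -19: is a linear equation tying the variables together
  - x is divisible by 3: restricts x to multiples of 3

Modular obstruction: writing x = 3x', every remaining term of the linear equation is divisible by 3, so the left side is ≡ 0 (mod 3); but the right side -19 ≡ 2 (mod 3). No integers can satisfy it.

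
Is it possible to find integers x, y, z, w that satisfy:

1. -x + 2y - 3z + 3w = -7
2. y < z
Yes

Take x = 1, y = 0, z = 1, w = -1. Substituting into each constraint:
  (1) (-1) + 2(0) - 3(1) + 3(-1) = -7 ✓
  (2) 0 < 1 ✓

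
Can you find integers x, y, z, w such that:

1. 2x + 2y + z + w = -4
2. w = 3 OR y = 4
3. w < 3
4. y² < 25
Yes

Take x = 0, y = 4, z = -12, w = 0. Substituting into each constraint:
  (1) 2(0) + 2(4) + (-12) + 0 = -4 ✓
  (2) y = 4, target 4 ✓ (second branch holds)
  (3) 0 < 3 ✓
  (4) y² = (4)² = 16, and 16 < 25 ✓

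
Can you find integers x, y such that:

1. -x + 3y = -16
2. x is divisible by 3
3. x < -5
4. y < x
No

A contradictory subset is {-x + 3y = -16, x is divisible by 3}. No integer assignment can satisfy these jointly:

  - -x + 3y = -16: is a linear equation tying the variables together
  - x is divisible by 3: restricts x to multiples of 3

Modular obstruction: writing x = 3x', every remaining term of the linear equation is divisible by 3, so the left side is ≡ 0 (mod 3); but the right side -16 ≡ 2 (mod 3). No integers can satisfy it.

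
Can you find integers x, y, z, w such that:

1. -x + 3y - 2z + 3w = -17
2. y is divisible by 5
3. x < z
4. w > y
Yes

Take x = 6, y = 0, z = 7, w = 1. Substituting into each constraint:
  (1) (-6) + 3(0) - 2(7) + 3(1) = -17 ✓
  (2) 0 = 5 × 0, remainder 0 ✓
  (3) 6 < 7 ✓
  (4) 1 > 0 ✓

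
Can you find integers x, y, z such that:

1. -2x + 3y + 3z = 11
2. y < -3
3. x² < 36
Yes

Take x = -1, y = -4, z = 7. Substituting into each constraint:
  (1) -2(-1) + 3(-4) + 3(7) = 11 ✓
  (2) -4 < -3 ✓
  (3) x² = (-1)² = 1, and 1 < 36 ✓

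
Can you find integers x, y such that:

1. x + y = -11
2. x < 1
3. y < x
Yes

Take x = 0, y = -11. Substituting into each constraint:
  (1) 0 + (-11) = -11 ✓
  (2) 0 < 1 ✓
  (3) -11 < 0 ✓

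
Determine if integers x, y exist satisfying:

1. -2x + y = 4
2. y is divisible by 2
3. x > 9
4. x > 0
Yes

Take x = 10, y = 24. Substituting into each constraint:
  (1) -2(10) + 24 = 4 ✓
  (2) 24 = 2 × 12, remainder 0 ✓
  (3) 10 > 9 ✓
  (4) 10 > 0 ✓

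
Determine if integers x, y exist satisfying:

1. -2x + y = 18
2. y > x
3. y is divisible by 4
Yes

Take x = -9, y = 0. Substituting into each constraint:
  (1) -2(-9) + 0 = 18 ✓
  (2) 0 > -9 ✓
  (3) 0 = 4 × 0, remainder 0 ✓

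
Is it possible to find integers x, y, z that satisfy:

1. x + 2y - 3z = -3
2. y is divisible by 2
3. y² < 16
Yes

Take x = -3, y = 0, z = 0. Substituting into each constraint:
  (1) (-3) + 2(0) - 3(0) = -3 ✓
  (2) 0 = 2 × 0, remainder 0 ✓
  (3) y² = (0)² = 0, and 0 < 16 ✓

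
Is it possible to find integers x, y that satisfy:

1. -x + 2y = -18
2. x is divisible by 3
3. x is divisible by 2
Yes

Take x = 0, y = -9. Substituting into each constraint:
  (1) 0 + 2(-9) = -18 ✓
  (2) 0 = 3 × 0, remainder 0 ✓
  (3) 0 = 2 × 0, remainder 0 ✓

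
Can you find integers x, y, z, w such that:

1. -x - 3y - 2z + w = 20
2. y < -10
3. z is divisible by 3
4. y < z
Yes

Take x = 0, y = -11, z = 0, w = -13. Substituting into each constraint:
  (1) 0 - 3(-11) - 2(0) + (-13) = 20 ✓
  (2) -11 < -10 ✓
  (3) 0 = 3 × 0, remainder 0 ✓
  (4) -11 < 0 ✓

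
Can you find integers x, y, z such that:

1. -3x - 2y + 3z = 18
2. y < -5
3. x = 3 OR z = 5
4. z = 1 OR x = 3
Yes

Take x = 3, y = -6, z = 5. Substituting into each constraint:
  (1) -3(3) - 2(-6) + 3(5) = 18 ✓
  (2) -6 < -5 ✓
  (3) x = 3, target 3 ✓ (first branch holds)
  (4) x = 3, target 3 ✓ (second branch holds)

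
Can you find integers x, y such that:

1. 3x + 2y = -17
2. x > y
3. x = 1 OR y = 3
Yes

Take x = 1, y = -10. Substituting into each constraint:
  (1) 3(1) + 2(-10) = -17 ✓
  (2) 1 > -10 ✓
  (3) x = 1, target 1 ✓ (first branch holds)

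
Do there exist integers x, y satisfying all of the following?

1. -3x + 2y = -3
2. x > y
Yes

Take x = 1, y = 0. Substituting into each constraint:
  (1) -3(1) + 2(0) = -3 ✓
  (2) 1 > 0 ✓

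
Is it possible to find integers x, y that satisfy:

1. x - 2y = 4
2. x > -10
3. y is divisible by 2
Yes

Take x = 4, y = 0. Substituting into each constraint:
  (1) 4 - 2(0) = 4 ✓
  (2) 4 > -10 ✓
  (3) 0 = 2 × 0, remainder 0 ✓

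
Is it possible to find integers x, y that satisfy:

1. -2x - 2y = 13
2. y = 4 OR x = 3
No

Even the single constraint (-2x - 2y = 13) is infeasible over the integers.

  - -2x - 2y = 13: every term on the left is divisible by 2, so the LHS ≡ 0 (mod 2), but the RHS 13 is not — no integer solution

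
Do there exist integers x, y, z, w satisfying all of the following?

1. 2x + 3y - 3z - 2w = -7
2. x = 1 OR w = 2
Yes

Take x = 0, y = -1, z = 0, w = 2. Substituting into each constraint:
  (1) 2(0) + 3(-1) - 3(0) - 2(2) = -7 ✓
  (2) w = 2, target 2 ✓ (second branch holds)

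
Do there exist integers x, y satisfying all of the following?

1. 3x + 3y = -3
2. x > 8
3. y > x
No

The full constraint system is jointly infeasible over the integers. Each constraint and what it forces:

  - 3x + 3y = -3: is a linear equation tying the variables together
  - x > 8: bounds one variable relative to a constant
  - y > x: bounds one variable relative to another variable

Propagating the comparison: y > x and x ≥ 9 give y ≥ 10. Range argument: with x ∈ [9, ∞], y ∈ [10, ∞], the left side of the equation is at least 57, but the right side is -3 < 57. No integer solution exists.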